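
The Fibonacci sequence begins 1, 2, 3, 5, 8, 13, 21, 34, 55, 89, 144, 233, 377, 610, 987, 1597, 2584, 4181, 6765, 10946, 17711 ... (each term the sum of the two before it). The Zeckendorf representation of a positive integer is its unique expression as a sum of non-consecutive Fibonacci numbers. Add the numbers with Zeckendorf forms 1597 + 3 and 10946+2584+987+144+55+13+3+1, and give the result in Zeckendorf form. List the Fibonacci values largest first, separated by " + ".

The two numbers are 1600 and 14733, so their sum is 16333.
take 10946 (≤ 16333); 16333 − 10946 = 5387
take 4181 (≤ 5387); 5387 − 4181 = 1206
take 987 (≤ 1206); 1206 − 987 = 219
take 144 (≤ 219); 219 − 144 = 75
take 55 (≤ 75); 75 − 55 = 20
take 13 (≤ 20); 20 − 13 = 7
take 5 (≤ 7); 7 − 5 = 2
take 2 (≤ 2); 2 − 2 = 0

10946 + 4181 + 987 + 144 + 55 + 13 + 5 + 2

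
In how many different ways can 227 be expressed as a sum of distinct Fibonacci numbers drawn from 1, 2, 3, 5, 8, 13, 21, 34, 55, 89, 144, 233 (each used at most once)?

Starting from the Zeckendorf form and repeatedly splitting a term F_k into F_{k−1} + F_{k−2} (when neither is already used) reaches every representation.
227 = 144+55+21+5+2 = 144+55+13+8+5+2 = 144+34+21+13+8+5+2 = … (1 more), for 4 in all.

4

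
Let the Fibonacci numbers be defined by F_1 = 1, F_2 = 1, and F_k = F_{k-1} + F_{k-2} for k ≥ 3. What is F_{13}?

Iterating the recurrence up to F_{6} = 8 and F_{5} = 5:
F_{7} = F_{6} + F_{5} = 8 + 5 = 13
F_{8} = F_{7} + F_{6} = 13 + 8 = 21
F_{9} = F_{8} + F_{7} = 21 + 13 = 34
F_{10} = F_{9} + F_{8} = 34 + 21 = 55
F_{11} = F_{10} + F_{9} = 55 + 34 = 89
F_{12} = F_{11} + F_{10} = 89 + 55 = 144
F_{13} = F_{12} + F_{11} = 144 + 89 = 233

233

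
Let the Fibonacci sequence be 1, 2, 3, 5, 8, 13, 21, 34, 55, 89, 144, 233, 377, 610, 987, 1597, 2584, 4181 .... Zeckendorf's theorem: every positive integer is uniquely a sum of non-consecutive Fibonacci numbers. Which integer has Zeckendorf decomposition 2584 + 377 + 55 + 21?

2584 + 377 + 55 + 21 = 3037.

3037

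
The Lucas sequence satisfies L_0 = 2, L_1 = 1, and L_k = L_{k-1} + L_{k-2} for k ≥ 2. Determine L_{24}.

Iterating the recurrence up to L_{18} = 5778 and L_{17} = 3571:
L_{19} = L_{18} + L_{17} = 5778 + 3571 = 9349
L_{20} = L_{19} + L_{18} = 9349 + 5778 = 15127
L_{21} = L_{20} + L_{19} = 15127 + 9349 = 24476
L_{22} = L_{21} + L_{20} = 24476 + 15127 = 39603
L_{23} = L_{22} + L_{21} = 39603 + 24476 = 64079
L_{24} = L_{23} + L_{22} = 64079 + 39603 = 103682

103682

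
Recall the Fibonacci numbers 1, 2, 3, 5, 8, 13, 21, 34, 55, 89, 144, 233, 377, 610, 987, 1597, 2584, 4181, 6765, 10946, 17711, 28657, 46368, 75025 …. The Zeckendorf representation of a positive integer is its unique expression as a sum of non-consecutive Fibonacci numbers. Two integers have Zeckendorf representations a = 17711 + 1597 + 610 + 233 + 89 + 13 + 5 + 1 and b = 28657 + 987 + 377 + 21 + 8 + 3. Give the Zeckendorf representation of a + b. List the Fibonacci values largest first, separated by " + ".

46368 + 2584 + 987 + 233 + 89 + 34 + 13 + 3 + 1

The two numbers are 20259 and 30053, so their sum is 50312.
Greedily peel off the largest Fibonacci term at each step:
take 46368 (≤ 50312); 50312 − 46368 = 3944
take 2584 (≤ 3944); 3944 − 2584 = 1360
take 987 (≤ 1360); 1360 − 987 = 373
take 233 (≤ 373); 373 − 233 = 140
take 89 (≤ 140); 140 − 89 = 51
take 34 (≤ 51); 51 − 34 = 17
take 13 (≤ 17); 17 − 13 = 4
take 3 (≤ 4); 4 − 3 = 1
take 1 (≤ 1); 1 − 1 = 0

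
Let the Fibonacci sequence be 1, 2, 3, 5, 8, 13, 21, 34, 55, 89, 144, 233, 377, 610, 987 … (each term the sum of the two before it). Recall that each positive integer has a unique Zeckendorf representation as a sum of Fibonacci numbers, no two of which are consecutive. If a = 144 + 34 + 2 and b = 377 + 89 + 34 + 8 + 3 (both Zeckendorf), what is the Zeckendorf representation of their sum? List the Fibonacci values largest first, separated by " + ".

The two numbers are 180 and 511, so their sum is 691.
691 − 610 = 81
81 − 55 = 26
26 − 21 = 5
5 − 5 = 0

610 + 55 + 21 + 5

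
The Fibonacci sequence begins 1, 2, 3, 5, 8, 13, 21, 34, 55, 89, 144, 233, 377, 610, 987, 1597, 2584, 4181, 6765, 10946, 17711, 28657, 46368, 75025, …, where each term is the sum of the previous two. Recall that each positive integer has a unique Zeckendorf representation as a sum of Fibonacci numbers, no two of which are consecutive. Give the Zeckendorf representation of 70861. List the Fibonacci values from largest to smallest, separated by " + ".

largest Fibonacci ≤ 70861 is 46368; 70861 − 46368 = 24493
largest Fibonacci ≤ 24493 is 17711; 24493 − 17711 = 6782
largest Fibonacci ≤ 6782 is 6765; 6782 − 6765 = 17
largest Fibonacci ≤ 17 is 13; 17 − 13 = 4
largest Fibonacci ≤ 4 is 3; 4 − 3 = 1
largest Fibonacci ≤ 1 is 1; 1 − 1 = 0
So 70861 = 46368 + 17711 + 6765 + 13 + 3 + 1, with no two terms consecutive in the sequence.

46368 + 17711 + 6765 + 13 + 3 + 1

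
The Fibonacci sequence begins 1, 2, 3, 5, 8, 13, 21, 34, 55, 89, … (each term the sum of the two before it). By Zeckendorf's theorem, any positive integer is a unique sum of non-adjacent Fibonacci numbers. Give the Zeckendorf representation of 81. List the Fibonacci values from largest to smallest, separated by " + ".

81: greatest Fibonacci not exceeding it is 55, leaving 26
26: greatest Fibonacci not exceeding it is 21, leaving 5
5: greatest Fibonacci not exceeding it is 5, leaving 0
So 81 = 55 + 21 + 5, with no two terms consecutive in the sequence.

55 + 21 + 5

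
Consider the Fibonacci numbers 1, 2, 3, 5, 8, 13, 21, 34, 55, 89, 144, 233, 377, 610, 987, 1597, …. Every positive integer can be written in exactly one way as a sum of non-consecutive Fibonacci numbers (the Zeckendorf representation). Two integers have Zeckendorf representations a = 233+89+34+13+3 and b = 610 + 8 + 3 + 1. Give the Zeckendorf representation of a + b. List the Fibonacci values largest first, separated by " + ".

The two numbers are 372 and 622, so their sum is 994.
take 987 (≤ 994); 994 − 987 = 7
take 5 (≤ 7); 7 − 5 = 2
take 2 (≤ 2); 2 − 2 = 0

987 + 5 + 2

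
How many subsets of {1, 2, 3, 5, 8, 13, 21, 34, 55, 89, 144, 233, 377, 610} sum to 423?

423 = 377+34+8+3+1 = 377+21+13+8+3+1 = 233+144+34+8+3+1 = 233+144+21+13+8+3+1 = … (2 more), for 6 in all.

6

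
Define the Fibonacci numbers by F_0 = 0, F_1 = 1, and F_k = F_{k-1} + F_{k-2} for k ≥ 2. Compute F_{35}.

9227465

Iterating the recurrence up to F_{27} = 196418 and F_{26} = 121393:
F_{28} = F_{27} + F_{26} = 196418 + 121393 = 317811
F_{29} = F_{28} + F_{27} = 317811 + 196418 = 514229
F_{30} = F_{29} + F_{28} = 514229 + 317811 = 832040
F_{31} = F_{30} + F_{29} = 832040 + 514229 = 1346269
F_{32} = F_{31} + F_{30} = 1346269 + 832040 = 2178309
F_{33} = F_{32} + F_{31} = 2178309 + 1346269 = 3524578
F_{34} = F_{33} + F_{32} = 3524578 + 2178309 = 5702887
F_{35} = F_{34} + F_{33} = 5702887 + 3524578 = 9227465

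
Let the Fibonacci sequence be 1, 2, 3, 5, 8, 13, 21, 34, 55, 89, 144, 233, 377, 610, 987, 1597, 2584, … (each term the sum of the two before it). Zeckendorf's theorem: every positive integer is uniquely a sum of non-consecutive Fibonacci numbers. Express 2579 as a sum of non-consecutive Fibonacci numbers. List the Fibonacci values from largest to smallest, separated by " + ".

1597 + 610 + 233 + 89 + 34 + 13 + 3

2579: greatest Fibonacci not exceeding it is 1597, leaving 982
982: greatest Fibonacci not exceeding it is 610, leaving 372
372: greatest Fibonacci not exceeding it is 233, leaving 139
139: greatest Fibonacci not exceeding it is 89, leaving 50
50: greatest Fibonacci not exceeding it is 34, leaving 16
16: greatest Fibonacci not exceeding it is 13, leaving 3
3: greatest Fibonacci not exceeding it is 3, leaving 0
So 2579 = 1597 + 610 + 233 + 89 + 34 + 13 + 3, with no two terms consecutive in the sequence.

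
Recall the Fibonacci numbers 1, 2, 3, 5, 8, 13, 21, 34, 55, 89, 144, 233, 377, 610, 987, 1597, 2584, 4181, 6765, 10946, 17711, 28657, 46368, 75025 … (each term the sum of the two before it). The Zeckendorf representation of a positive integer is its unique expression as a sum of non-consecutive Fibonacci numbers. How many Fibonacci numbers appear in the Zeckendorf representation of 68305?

Greedy algorithm:
take 46368 (≤ 68305); 68305 − 46368 = 21937
take 17711 (≤ 21937); 21937 − 17711 = 4226
take 4181 (≤ 4226); 4226 − 4181 = 45
take 34 (≤ 45); 45 − 34 = 11
take 8 (≤ 11); 11 − 8 = 3
take 3 (≤ 3); 3 − 3 = 0
68305 = 46368 + 17711 + 4181 + 34 + 8 + 3, which has 6 terms.

6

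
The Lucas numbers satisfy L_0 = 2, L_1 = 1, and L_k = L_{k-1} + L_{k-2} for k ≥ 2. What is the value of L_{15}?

Iterating the recurrence up to L_{9} = 76 and L_{8} = 47:
L_{10} = L_{9} + L_{8} = 76 + 47 = 123
L_{11} = L_{10} + L_{9} = 123 + 76 = 199
L_{12} = L_{11} + L_{10} = 199 + 123 = 322
L_{13} = L_{12} + L_{11} = 322 + 199 = 521
L_{14} = L_{13} + L_{12} = 521 + 322 = 843
L_{15} = L_{14} + L_{13} = 843 + 521 = 1364

1364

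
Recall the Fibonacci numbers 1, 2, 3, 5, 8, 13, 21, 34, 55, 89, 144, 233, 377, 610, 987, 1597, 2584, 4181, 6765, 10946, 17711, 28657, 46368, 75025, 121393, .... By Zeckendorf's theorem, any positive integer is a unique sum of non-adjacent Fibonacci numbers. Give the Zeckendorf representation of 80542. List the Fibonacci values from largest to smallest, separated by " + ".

75025 ≤ 80542 < 121393, so take 75025; remainder 5517
4181 ≤ 5517 < 6765, so take 4181; remainder 1336
987 ≤ 1336 < 1597, so take 987; remainder 349
233 ≤ 349 < 377, so take 233; remainder 116
89 ≤ 116 < 144, so take 89; remainder 27
21 ≤ 27 < 34, so take 21; remainder 6
5 ≤ 6 < 8, so take 5; remainder 1
1 ≤ 1 < 2, so take 1; remainder 0
So 80542 = 75025 + 4181 + 987 + 233 + 89 + 21 + 5 + 1, with no two terms consecutive in the sequence.

75025 + 4181 + 987 + 233 + 89 + 21 + 5 + 1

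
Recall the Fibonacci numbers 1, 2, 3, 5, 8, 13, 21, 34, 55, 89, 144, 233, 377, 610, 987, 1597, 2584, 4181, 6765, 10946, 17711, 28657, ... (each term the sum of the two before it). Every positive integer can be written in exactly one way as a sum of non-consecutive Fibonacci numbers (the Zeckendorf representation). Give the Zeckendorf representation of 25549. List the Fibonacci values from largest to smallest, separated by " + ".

17711 + 6765 + 987 + 55 + 21 + 8 + 2

Repeatedly subtract the largest Fibonacci number that fits:
25549: greatest Fibonacci not exceeding it is 17711, leaving 7838
7838: greatest Fibonacci not exceeding it is 6765, leaving 1073
1073: greatest Fibonacci not exceeding it is 987, leaving 86
86: greatest Fibonacci not exceeding it is 55, leaving 31
31: greatest Fibonacci not exceeding it is 21, leaving 10
10: greatest Fibonacci not exceeding it is 8, leaving 2
2: greatest Fibonacci not exceeding it is 2, leaving 0
So 25549 = 17711 + 6765 + 987 + 55 + 21 + 8 + 2, with no two terms consecutive in the sequence.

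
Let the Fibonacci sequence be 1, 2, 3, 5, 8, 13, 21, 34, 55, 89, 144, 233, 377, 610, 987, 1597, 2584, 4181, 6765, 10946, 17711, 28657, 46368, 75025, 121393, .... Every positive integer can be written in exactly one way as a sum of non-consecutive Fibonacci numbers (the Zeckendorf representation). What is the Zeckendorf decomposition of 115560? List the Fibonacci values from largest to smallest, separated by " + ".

75025 + 28657 + 10946 + 610 + 233 + 89

75025 ≤ 115560 < 121393, so take 75025; remainder 40535
28657 ≤ 40535 < 46368, so take 28657; remainder 11878
10946 ≤ 11878 < 17711, so take 10946; remainder 932
610 ≤ 932 < 987, so take 610; remainder 322
233 ≤ 322 < 377, so take 233; remainder 89
89 ≤ 89 < 144, so take 89; remainder 0
So 115560 = 75025 + 28657 + 10946 + 610 + 233 + 89, with no two terms consecutive in the sequence.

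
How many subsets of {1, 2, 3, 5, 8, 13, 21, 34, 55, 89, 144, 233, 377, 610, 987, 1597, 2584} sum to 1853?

24

Each representation comes from the Zeckendorf form by replacing some F_k with F_{k−1} + F_{k−2} where possible.
1853 = 1597+233+21+2 = 1597+233+13+8+2 = 1597+144+89+21+2 = 987+610+233+21+2 = … (20 more), for 24 in all.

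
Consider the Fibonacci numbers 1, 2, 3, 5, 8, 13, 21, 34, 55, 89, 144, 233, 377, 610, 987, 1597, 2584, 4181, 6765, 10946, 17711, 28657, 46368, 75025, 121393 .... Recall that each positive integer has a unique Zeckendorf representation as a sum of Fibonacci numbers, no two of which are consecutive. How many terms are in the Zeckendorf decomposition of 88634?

Greedily peel off the largest Fibonacci term at each step:
take 75025 (≤ 88634); 88634 − 75025 = 13609
take 10946 (≤ 13609); 13609 − 10946 = 2663
take 2584 (≤ 2663); 2663 − 2584 = 79
take 55 (≤ 79); 79 − 55 = 24
take 21 (≤ 24); 24 − 21 = 3
take 3 (≤ 3); 3 − 3 = 0
88634 = 75025 + 10946 + 2584 + 55 + 21 + 3, which has 6 terms.

6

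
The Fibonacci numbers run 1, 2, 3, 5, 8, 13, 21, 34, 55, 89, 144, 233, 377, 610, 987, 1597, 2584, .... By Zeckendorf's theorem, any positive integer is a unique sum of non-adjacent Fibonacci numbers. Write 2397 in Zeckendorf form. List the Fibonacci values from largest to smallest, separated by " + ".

Greedily peel off the largest Fibonacci term at each step:
1597 ≤ 2397 < 2584, so take 1597; remainder 800
610 ≤ 800 < 987, so take 610; remainder 190
144 ≤ 190 < 233, so take 144; remainder 46
34 ≤ 46 < 55, so take 34; remainder 12
8 ≤ 12 < 13, so take 8; remainder 4
3 ≤ 4 < 5, so take 3; remainder 1
1 ≤ 1 < 2, so take 1; remainder 0
So 2397 = 1597 + 610 + 144 + 34 + 8 + 3 + 1, with no two terms consecutive in the sequence.

1597 + 610 + 144 + 34 + 8 + 3 + 1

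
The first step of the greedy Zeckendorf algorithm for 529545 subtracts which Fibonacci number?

514229

514229 ≤ 529545 < 832040, so the largest Fibonacci number not exceeding 529545 is 514229.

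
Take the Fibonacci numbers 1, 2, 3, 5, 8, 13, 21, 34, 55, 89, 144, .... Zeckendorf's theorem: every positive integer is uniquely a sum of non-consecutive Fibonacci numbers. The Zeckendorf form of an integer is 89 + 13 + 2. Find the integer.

104

89 + 13 + 2 = 104.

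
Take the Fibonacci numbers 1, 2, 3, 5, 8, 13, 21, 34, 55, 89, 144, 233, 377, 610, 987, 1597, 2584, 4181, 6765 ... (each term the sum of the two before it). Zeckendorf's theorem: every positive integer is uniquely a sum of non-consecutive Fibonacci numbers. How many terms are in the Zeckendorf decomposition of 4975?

6

largest Fibonacci ≤ 4975 is 4181; 4975 − 4181 = 794
largest Fibonacci ≤ 794 is 610; 794 − 610 = 184
largest Fibonacci ≤ 184 is 144; 184 − 144 = 40
largest Fibonacci ≤ 40 is 34; 40 − 34 = 6
largest Fibonacci ≤ 6 is 5; 6 − 5 = 1
largest Fibonacci ≤ 1 is 1; 1 − 1 = 0
4975 = 4181 + 610 + 144 + 34 + 5 + 1, which has 6 terms.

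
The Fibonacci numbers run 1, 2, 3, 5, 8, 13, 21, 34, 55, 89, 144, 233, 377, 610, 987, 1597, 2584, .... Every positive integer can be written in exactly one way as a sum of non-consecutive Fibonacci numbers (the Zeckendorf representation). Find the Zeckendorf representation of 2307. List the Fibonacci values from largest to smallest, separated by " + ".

1597 + 610 + 89 + 8 + 3

Greedy algorithm:
largest Fibonacci ≤ 2307 is 1597; 2307 − 1597 = 710
largest Fibonacci ≤ 710 is 610; 710 − 610 = 100
largest Fibonacci ≤ 100 is 89; 100 − 89 = 11
largest Fibonacci ≤ 11 is 8; 11 − 8 = 3
largest Fibonacci ≤ 3 is 3; 3 − 3 = 0
So 2307 = 1597 + 610 + 89 + 8 + 3, with no two terms consecutive in the sequence.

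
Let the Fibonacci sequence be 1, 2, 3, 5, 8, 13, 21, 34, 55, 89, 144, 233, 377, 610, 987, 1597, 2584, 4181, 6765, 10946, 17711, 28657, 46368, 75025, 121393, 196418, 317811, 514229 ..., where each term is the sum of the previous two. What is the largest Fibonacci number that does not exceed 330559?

317811

317811 ≤ 330559 < 514229, so the largest Fibonacci number not exceeding 330559 is 317811.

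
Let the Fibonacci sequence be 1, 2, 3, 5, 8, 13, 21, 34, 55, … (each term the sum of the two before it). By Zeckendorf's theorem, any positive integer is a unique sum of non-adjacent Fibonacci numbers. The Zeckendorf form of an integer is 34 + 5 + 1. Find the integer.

40

34 + 5 + 1 = 40.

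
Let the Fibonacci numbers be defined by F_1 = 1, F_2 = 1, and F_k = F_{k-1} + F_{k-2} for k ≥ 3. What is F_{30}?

Iterating the recurrence up to F_{26} = 121393 and F_{25} = 75025:
F_{27} = F_{26} + F_{25} = 121393 + 75025 = 196418
F_{28} = F_{27} + F_{26} = 196418 + 121393 = 317811
F_{29} = F_{28} + F_{27} = 317811 + 196418 = 514229
F_{30} = F_{29} + F_{28} = 514229 + 317811 = 832040

832040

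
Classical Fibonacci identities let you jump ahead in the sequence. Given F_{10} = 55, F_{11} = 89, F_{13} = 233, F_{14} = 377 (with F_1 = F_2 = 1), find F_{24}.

By the addition formula F_{m+n} = F_m F_{n+1} + F_{m−1} F_n with m=11, n=13: F_{24} = 89·377 + 55·233 = 33553 + 12815 = 46368.

46368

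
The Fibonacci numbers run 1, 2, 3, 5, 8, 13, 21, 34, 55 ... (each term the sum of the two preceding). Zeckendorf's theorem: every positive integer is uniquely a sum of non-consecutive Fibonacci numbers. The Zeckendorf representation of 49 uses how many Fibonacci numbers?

3

Greedily peel off the largest Fibonacci term at each step:
34 ≤ 49 < 55, so take 34; remainder 15
13 ≤ 15 < 21, so take 13; remainder 2
2 ≤ 2 < 3, so take 2; remainder 0
49 = 34 + 13 + 2, which has 3 terms.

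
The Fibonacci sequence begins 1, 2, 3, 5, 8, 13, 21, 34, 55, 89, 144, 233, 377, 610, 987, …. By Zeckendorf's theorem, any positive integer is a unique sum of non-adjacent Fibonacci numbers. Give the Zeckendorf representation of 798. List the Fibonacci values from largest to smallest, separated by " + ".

610 ≤ 798 < 987, so take 610; remainder 188
144 ≤ 188 < 233, so take 144; remainder 44
34 ≤ 44 < 55, so take 34; remainder 10
8 ≤ 10 < 13, so take 8; remainder 2
2 ≤ 2 < 3, so take 2; remainder 0
So 798 = 610 + 144 + 34 + 8 + 2, with no two terms consecutive in the sequence.

610 + 144 + 34 + 8 + 2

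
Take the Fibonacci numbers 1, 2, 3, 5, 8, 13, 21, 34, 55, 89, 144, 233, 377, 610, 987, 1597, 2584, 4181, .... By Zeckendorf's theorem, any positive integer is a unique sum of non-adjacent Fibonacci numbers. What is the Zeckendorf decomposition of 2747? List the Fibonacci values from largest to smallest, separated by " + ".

subtract 2584 from 2747: 163 remains
subtract 144 from 163: 19 remains
subtract 13 from 19: 6 remains
subtract 5 from 6: 1 remains
subtract 1 from 1: 0 remains
So 2747 = 2584 + 144 + 13 + 5 + 1, with no two terms consecutive in the sequence.

2584 + 144 + 13 + 5 + 1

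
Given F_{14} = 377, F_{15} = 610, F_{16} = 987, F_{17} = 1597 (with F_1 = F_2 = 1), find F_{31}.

1346269

By the addition formula F_{m+n} = F_m F_{n+1} + F_{m−1} F_n with m=15, n=16: F_{31} = 610·1597 + 377·987 = 974170 + 372099 = 1346269.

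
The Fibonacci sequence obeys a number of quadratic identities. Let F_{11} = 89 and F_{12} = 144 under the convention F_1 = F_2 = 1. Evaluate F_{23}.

28657

By F_{2k+1} = F_k² + F_{k+1}²: F_{23} = 89² + 144² = 7921 + 20736 = 28657.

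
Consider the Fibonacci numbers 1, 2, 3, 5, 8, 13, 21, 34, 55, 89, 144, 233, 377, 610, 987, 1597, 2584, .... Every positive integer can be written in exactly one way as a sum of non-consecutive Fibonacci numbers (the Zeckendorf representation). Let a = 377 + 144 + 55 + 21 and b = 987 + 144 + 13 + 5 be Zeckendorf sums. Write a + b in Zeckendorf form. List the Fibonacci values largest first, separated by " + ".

The two numbers are 597 and 1149, so their sum is 1746.
Greedily peel off the largest Fibonacci term at each step:
1746: greatest Fibonacci not exceeding it is 1597, leaving 149
149: greatest Fibonacci not exceeding it is 144, leaving 5
5: greatest Fibonacci not exceeding it is 5, leaving 0

1597 + 144 + 5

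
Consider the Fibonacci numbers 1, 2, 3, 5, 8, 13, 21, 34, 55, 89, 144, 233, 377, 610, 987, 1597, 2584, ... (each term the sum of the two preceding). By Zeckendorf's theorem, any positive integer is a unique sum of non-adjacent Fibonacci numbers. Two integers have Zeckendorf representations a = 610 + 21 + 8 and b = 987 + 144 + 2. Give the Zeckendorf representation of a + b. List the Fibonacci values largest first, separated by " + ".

1597 + 144 + 21 + 8 + 2

The two numbers are 639 and 1133, so their sum is 1772.
1772: greatest Fibonacci not exceeding it is 1597, leaving 175
175: greatest Fibonacci not exceeding it is 144, leaving 31
31: greatest Fibonacci not exceeding it is 21, leaving 10
10: greatest Fibonacci not exceeding it is 8, leaving 2
2: greatest Fibonacci not exceeding it is 2, leaving 0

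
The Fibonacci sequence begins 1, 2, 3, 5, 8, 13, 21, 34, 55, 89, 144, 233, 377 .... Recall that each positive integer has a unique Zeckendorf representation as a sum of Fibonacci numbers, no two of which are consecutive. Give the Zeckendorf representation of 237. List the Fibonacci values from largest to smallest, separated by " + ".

233 + 3 + 1

take 233 (≤ 237); 237 − 233 = 4
take 3 (≤ 4); 4 − 3 = 1
take 1 (≤ 1); 1 − 1 = 0
So 237 = 233 + 3 + 1, with no two terms consecutive in the sequence.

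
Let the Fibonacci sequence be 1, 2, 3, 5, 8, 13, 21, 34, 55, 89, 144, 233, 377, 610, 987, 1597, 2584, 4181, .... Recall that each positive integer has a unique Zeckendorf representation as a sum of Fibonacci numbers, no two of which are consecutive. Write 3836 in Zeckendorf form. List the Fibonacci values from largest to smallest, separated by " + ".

largest Fibonacci ≤ 3836 is 2584; 3836 − 2584 = 1252
largest Fibonacci ≤ 1252 is 987; 1252 − 987 = 265
largest Fibonacci ≤ 265 is 233; 265 − 233 = 32
largest Fibonacci ≤ 32 is 21; 32 − 21 = 11
largest Fibonacci ≤ 11 is 8; 11 − 8 = 3
largest Fibonacci ≤ 3 is 3; 3 − 3 = 0
So 3836 = 2584 + 987 + 233 + 21 + 8 + 3, with no two terms consecutive in the sequence.

2584 + 987 + 233 + 21 + 8 + 3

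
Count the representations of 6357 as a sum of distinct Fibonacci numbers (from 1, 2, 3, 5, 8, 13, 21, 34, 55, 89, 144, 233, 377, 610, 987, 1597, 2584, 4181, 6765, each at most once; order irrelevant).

51

Each representation comes from the Zeckendorf form by replacing some F_k with F_{k−1} + F_{k−2} where possible.
6357 = 4181+1597+377+144+55+3 = 4181+1597+377+144+55+2+1 = 4181+1597+377+144+34+21+3 = 4181+1597+377+144+34+21+2+1 = 4181+1597+377+144+34+13+8+3 = … (46 more), for 51 in all.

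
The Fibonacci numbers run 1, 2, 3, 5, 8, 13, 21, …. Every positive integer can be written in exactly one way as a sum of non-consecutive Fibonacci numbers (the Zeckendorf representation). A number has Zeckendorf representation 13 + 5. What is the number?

18

13 + 5 = 18.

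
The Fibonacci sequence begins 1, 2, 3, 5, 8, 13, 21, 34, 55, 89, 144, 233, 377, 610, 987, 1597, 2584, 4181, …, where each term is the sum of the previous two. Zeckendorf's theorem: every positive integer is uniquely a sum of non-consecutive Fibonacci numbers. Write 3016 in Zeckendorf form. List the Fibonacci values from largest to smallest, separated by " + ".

2584 + 377 + 55

largest Fibonacci ≤ 3016 is 2584; 3016 − 2584 = 432
largest Fibonacci ≤ 432 is 377; 432 − 377 = 55
largest Fibonacci ≤ 55 is 55; 55 − 55 = 0
So 3016 = 2584 + 377 + 55, with no two terms consecutive in the sequence.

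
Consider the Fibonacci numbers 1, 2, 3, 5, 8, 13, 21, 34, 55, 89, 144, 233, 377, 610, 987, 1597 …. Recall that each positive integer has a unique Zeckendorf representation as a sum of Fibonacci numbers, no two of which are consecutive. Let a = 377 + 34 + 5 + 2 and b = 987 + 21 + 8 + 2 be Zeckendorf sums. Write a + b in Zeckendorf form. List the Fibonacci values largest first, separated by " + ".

987 + 377 + 55 + 13 + 3 + 1

The two numbers are 418 and 1018, so their sum is 1436.
1436 − 987 = 449
449 − 377 = 72
72 − 55 = 17
17 − 13 = 4
4 − 3 = 1
1 − 1 = 0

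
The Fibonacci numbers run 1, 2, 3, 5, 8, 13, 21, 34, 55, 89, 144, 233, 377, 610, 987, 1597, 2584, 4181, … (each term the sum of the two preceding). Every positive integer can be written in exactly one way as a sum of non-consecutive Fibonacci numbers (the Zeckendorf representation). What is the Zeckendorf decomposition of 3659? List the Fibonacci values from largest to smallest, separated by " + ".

3659 − 2584 = 1075
1075 − 987 = 88
88 − 55 = 33
33 − 21 = 12
12 − 8 = 4
4 − 3 = 1
1 − 1 = 0
So 3659 = 2584 + 987 + 55 + 21 + 8 + 3 + 1, with no two terms consecutive in the sequence.

2584 + 987 + 55 + 21 + 8 + 3 + 1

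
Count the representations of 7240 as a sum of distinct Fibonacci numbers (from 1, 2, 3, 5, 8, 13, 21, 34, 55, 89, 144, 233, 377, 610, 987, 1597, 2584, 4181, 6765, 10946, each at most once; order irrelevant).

42

Each representation comes from the Zeckendorf form by replacing some F_k with F_{k−1} + F_{k−2} where possible.
7240 = 6765+377+89+8+1 = 6765+377+89+5+3+1 = 6765+377+55+34+8+1 = … (39 more), for 42 in all.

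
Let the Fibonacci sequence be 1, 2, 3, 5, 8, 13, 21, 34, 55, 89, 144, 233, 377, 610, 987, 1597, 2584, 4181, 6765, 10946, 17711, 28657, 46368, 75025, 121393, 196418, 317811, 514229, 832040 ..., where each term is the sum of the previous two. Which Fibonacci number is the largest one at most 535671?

514229

514229 ≤ 535671 < 832040, so the largest Fibonacci number not exceeding 535671 is 514229.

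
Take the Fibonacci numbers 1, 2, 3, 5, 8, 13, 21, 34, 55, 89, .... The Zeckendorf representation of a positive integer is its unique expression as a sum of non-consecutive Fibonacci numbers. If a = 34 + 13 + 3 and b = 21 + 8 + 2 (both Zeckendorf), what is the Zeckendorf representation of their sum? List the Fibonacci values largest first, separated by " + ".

The two numbers are 50 and 31, so their sum is 81.
81 − 55 = 26
26 − 21 = 5
5 − 5 = 0

55 + 21 + 5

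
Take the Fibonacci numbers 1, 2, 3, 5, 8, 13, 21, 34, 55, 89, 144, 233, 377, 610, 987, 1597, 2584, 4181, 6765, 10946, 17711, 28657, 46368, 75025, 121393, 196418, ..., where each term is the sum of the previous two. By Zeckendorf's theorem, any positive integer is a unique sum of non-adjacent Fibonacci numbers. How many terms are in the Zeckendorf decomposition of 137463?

137463 − 121393 = 16070
16070 − 10946 = 5124
5124 − 4181 = 943
943 − 610 = 333
333 − 233 = 100
100 − 89 = 11
11 − 8 = 3
3 − 3 = 0
137463 = 121393 + 10946 + 4181 + 610 + 233 + 89 + 8 + 3, which has 8 terms.

8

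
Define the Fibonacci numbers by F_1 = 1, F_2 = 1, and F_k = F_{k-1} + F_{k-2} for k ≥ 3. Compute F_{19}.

Iterating the recurrence up to F_{14} = 377 and F_{13} = 233:
F_{15} = F_{14} + F_{13} = 377 + 233 = 610
F_{16} = F_{15} + F_{14} = 610 + 377 = 987
F_{17} = F_{16} + F_{15} = 987 + 610 = 1597
F_{18} = F_{17} + F_{16} = 1597 + 987 = 2584
F_{19} = F_{18} + F_{17} = 2584 + 1597 = 4181

4181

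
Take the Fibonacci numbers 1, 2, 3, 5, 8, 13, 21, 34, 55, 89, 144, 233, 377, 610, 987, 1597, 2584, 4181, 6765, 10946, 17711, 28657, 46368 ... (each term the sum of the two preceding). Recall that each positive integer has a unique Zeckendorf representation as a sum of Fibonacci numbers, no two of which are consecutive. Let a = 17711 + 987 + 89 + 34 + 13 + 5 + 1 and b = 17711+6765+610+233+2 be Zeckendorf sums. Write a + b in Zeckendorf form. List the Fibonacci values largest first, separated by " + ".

The two numbers are 18840 and 25321, so their sum is 44161.
subtract 28657 from 44161: 15504 remains
subtract 10946 from 15504: 4558 remains
subtract 4181 from 4558: 377 remains
subtract 377 from 377: 0 remains

28657 + 10946 + 4181 + 377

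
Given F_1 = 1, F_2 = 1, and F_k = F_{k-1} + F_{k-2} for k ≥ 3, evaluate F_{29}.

514229

Iterating the recurrence up to F_{22} = 17711 and F_{21} = 10946:
F_{23} = F_{22} + F_{21} = 17711 + 10946 = 28657
F_{24} = F_{23} + F_{22} = 28657 + 17711 = 46368
F_{25} = F_{24} + F_{23} = 46368 + 28657 = 75025
F_{26} = F_{25} + F_{24} = 75025 + 46368 = 121393
F_{27} = F_{26} + F_{25} = 121393 + 75025 = 196418
F_{28} = F_{27} + F_{26} = 196418 + 121393 = 317811
F_{29} = F_{28} + F_{27} = 317811 + 196418 = 514229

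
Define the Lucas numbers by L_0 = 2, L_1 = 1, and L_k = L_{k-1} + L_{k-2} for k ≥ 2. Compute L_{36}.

33385282

Iterating the recurrence up to L_{28} = 710647 and L_{27} = 439204:
L_{29} = L_{28} + L_{27} = 710647 + 439204 = 1149851
L_{30} = L_{29} + L_{28} = 1149851 + 710647 = 1860498
L_{31} = L_{30} + L_{29} = 1860498 + 1149851 = 3010349
L_{32} = L_{31} + L_{30} = 3010349 + 1860498 = 4870847
L_{33} = L_{32} + L_{31} = 4870847 + 3010349 = 7881196
L_{34} = L_{33} + L_{32} = 7881196 + 4870847 = 12752043
L_{35} = L_{34} + L_{33} = 12752043 + 7881196 = 20633239
L_{36} = L_{35} + L_{34} = 20633239 + 12752043 = 33385282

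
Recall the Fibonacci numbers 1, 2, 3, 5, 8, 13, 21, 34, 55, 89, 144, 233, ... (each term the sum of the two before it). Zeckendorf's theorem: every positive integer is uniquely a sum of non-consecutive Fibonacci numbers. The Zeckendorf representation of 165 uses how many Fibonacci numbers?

144 ≤ 165 < 233, so take 144; remainder 21
21 ≤ 21 < 34, so take 21; remainder 0
165 = 144 + 21, which has 2 terms.

2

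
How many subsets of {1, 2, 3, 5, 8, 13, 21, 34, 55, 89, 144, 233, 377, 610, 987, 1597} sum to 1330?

24

1330 = 987+233+89+21 = 987+233+89+13+8 = 987+233+55+34+21 = 610+377+233+89+21 = 987+233+89+13+5+3 = … (19 more), for 24 in all.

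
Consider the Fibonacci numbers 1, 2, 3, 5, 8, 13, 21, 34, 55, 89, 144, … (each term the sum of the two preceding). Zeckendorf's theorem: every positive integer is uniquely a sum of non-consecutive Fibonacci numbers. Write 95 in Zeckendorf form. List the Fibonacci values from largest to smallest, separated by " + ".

Greedy algorithm:
take 89 (≤ 95); 95 − 89 = 6
take 5 (≤ 6); 6 − 5 = 1
take 1 (≤ 1); 1 − 1 = 0
So 95 = 89 + 5 + 1, with no two terms consecutive in the sequence.

89 + 5 + 1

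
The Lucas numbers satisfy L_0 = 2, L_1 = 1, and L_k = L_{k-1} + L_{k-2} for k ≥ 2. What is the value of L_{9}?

L_{2} = L_{1} + L_{0} = 1 + 2 = 3
L_{3} = L_{2} + L_{1} = 3 + 1 = 4
L_{4} = L_{3} + L_{2} = 4 + 3 = 7
L_{5} = L_{4} + L_{3} = 7 + 4 = 11
L_{6} = L_{5} + L_{4} = 11 + 7 = 18
L_{7} = L_{6} + L_{5} = 18 + 11 = 29
L_{8} = L_{7} + L_{6} = 29 + 18 = 47
L_{9} = L_{8} + L_{7} = 47 + 29 = 76

76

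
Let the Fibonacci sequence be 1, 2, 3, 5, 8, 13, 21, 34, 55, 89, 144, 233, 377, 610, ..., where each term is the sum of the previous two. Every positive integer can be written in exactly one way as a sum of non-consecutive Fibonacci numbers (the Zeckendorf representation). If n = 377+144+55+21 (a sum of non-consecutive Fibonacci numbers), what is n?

597

377+144+55+21 = 597.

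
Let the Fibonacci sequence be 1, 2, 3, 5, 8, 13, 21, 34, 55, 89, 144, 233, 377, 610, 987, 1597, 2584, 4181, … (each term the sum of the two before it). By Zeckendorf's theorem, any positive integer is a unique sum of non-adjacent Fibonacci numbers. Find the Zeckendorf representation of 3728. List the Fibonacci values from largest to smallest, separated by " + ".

2584 + 987 + 144 + 13

Greedily peel off the largest Fibonacci term at each step:
3728: greatest Fibonacci not exceeding it is 2584, leaving 1144
1144: greatest Fibonacci not exceeding it is 987, leaving 157
157: greatest Fibonacci not exceeding it is 144, leaving 13
13: greatest Fibonacci not exceeding it is 13, leaving 0
So 3728 = 2584 + 987 + 144 + 13, with no two terms consecutive in the sequence.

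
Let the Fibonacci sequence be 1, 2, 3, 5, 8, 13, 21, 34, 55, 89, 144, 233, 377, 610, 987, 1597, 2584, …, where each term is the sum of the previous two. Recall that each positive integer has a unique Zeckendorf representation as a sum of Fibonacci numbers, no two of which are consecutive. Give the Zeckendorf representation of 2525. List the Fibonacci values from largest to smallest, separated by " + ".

1597 + 610 + 233 + 55 + 21 + 8 + 1

2525 − 1597 = 928
928 − 610 = 318
318 − 233 = 85
85 − 55 = 30
30 − 21 = 9
9 − 8 = 1
1 − 1 = 0
So 2525 = 1597 + 610 + 233 + 55 + 21 + 8 + 1, with no two terms consecutive in the sequence.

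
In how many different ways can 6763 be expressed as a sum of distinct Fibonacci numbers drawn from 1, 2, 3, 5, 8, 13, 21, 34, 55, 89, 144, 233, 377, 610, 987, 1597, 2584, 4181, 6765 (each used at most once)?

6763 = 4181+1597+610+233+89+34+13+5+1 = 4181+1597+610+233+89+34+13+3+2+1 = 4181+1597+610+233+89+34+8+5+3+2+1 = 4181+1597+610+233+89+21+13+8+5+3+2+1 = 4181+1597+610+233+55+34+21+13+8+5+3+2+1 = … (4 more), for 9 in all.

9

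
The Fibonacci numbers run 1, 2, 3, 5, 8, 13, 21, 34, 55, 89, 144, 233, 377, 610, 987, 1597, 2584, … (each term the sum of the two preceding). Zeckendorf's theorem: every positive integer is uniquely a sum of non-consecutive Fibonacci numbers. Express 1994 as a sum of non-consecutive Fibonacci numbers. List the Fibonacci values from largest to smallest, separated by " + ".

1597 + 377 + 13 + 5 + 2

Greedy algorithm:
subtract 1597 from 1994: 397 remains
subtract 377 from 397: 20 remains
subtract 13 from 20: 7 remains
subtract 5 from 7: 2 remains
subtract 2 from 2: 0 remains
So 1994 = 1597 + 377 + 13 + 5 + 2, with no two terms consecutive in the sequence.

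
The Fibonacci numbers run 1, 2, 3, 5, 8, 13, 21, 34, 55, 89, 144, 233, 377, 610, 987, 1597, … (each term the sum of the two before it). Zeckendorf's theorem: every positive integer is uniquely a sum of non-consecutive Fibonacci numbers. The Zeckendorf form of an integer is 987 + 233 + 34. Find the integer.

987 + 233 + 34 = 1254.

1254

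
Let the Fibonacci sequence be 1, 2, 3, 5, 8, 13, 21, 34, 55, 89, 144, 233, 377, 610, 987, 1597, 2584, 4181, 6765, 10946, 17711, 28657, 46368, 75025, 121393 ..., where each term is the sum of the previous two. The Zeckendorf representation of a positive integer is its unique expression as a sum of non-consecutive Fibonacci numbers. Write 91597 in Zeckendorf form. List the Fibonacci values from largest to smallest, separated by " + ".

Repeatedly subtract the largest Fibonacci number that fits:
91597 − 75025 = 16572
16572 − 10946 = 5626
5626 − 4181 = 1445
1445 − 987 = 458
458 − 377 = 81
81 − 55 = 26
26 − 21 = 5
5 − 5 = 0
So 91597 = 75025 + 10946 + 4181 + 987 + 377 + 55 + 21 + 5, with no two terms consecutive in the sequence.

75025 + 10946 + 4181 + 987 + 377 + 55 + 21 + 5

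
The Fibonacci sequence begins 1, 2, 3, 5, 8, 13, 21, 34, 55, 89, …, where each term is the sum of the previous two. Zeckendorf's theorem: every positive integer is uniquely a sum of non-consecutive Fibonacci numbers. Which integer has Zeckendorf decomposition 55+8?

63

55+8 = 63.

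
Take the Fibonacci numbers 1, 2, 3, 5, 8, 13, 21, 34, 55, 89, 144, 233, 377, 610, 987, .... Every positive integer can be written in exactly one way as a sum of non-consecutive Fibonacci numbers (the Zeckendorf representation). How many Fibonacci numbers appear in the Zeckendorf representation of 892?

5

subtract 610 from 892: 282 remains
subtract 233 from 282: 49 remains
subtract 34 from 49: 15 remains
subtract 13 from 15: 2 remains
subtract 2 from 2: 0 remains
892 = 610 + 233 + 34 + 13 + 2, which has 5 terms.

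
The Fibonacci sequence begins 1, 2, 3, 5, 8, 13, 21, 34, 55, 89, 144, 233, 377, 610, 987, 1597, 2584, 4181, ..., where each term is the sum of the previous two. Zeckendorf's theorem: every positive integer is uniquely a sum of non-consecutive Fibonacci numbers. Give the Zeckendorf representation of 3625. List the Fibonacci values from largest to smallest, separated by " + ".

2584 + 987 + 34 + 13 + 5 + 2

subtract 2584 from 3625: 1041 remains
subtract 987 from 1041: 54 remains
subtract 34 from 54: 20 remains
subtract 13 from 20: 7 remains
subtract 5 from 7: 2 remains
subtract 2 from 2: 0 remains
So 3625 = 2584 + 987 + 34 + 13 + 5 + 2, with no two terms consecutive in the sequence.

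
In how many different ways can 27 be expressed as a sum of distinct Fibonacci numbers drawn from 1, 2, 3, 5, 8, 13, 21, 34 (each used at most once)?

Starting from the Zeckendorf form and repeatedly splitting a term F_k into F_{k−1} + F_{k−2} (when neither is already used) reaches every representation.
27 = 21+5+1 = 21+3+2+1 = 13+8+5+1 = … (1 more), for 4 in all.

4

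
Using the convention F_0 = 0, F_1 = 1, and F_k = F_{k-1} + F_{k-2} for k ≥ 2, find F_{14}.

Iterating the recurrence up to F_{10} = 55 and F_{9} = 34:
F_{11} = F_{10} + F_{9} = 55 + 34 = 89
F_{12} = F_{11} + F_{10} = 89 + 55 = 144
F_{13} = F_{12} + F_{11} = 144 + 89 = 233
F_{14} = F_{13} + F_{12} = 233 + 144 = 377

377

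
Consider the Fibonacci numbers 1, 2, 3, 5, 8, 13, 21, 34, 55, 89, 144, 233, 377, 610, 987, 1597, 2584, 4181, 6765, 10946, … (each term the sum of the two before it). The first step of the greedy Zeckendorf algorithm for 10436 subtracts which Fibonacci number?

6765

6765 ≤ 10436 < 10946, so the largest Fibonacci number not exceeding 10436 is 6765.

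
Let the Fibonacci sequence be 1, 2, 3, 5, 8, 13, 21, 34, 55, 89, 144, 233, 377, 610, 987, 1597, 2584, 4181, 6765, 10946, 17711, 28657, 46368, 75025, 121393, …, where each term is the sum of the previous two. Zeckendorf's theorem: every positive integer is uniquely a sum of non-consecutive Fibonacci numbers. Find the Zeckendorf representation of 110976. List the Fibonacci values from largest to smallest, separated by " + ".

Repeatedly subtract the largest Fibonacci number that fits:
largest Fibonacci ≤ 110976 is 75025; 110976 − 75025 = 35951
largest Fibonacci ≤ 35951 is 28657; 35951 − 28657 = 7294
largest Fibonacci ≤ 7294 is 6765; 7294 − 6765 = 529
largest Fibonacci ≤ 529 is 377; 529 − 377 = 152
largest Fibonacci ≤ 152 is 144; 152 − 144 = 8
largest Fibonacci ≤ 8 is 8; 8 − 8 = 0
So 110976 = 75025 + 28657 + 6765 + 377 + 144 + 8, with no two terms consecutive in the sequence.

75025 + 28657 + 6765 + 377 + 144 + 8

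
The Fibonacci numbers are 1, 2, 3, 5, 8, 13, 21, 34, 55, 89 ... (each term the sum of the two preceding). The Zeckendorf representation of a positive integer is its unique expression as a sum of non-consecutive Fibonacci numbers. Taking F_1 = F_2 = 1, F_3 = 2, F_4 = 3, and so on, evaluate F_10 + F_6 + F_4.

66

F_10 + F_6 + F_4 = 55 + 8 + 3 = 66.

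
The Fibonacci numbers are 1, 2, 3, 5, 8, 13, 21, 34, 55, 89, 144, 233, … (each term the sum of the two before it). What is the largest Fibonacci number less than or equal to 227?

144 ≤ 227 < 233, so the largest Fibonacci number not exceeding 227 is 144.

144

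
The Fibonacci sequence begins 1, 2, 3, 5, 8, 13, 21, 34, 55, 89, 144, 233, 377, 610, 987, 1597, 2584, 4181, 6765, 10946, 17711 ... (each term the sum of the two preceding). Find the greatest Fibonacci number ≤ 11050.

10946 ≤ 11050 < 17711, so the largest Fibonacci number not exceeding 11050 is 10946.

10946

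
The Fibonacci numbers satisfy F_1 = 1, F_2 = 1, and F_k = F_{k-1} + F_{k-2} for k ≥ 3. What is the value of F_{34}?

Iterating the recurrence up to F_{28} = 317811 and F_{27} = 196418:
F_{29} = F_{28} + F_{27} = 317811 + 196418 = 514229
F_{30} = F_{29} + F_{28} = 514229 + 317811 = 832040
F_{31} = F_{30} + F_{29} = 832040 + 514229 = 1346269
F_{32} = F_{31} + F_{30} = 1346269 + 832040 = 2178309
F_{33} = F_{32} + F_{31} = 2178309 + 1346269 = 3524578
F_{34} = F_{33} + F_{32} = 3524578 + 2178309 = 5702887

5702887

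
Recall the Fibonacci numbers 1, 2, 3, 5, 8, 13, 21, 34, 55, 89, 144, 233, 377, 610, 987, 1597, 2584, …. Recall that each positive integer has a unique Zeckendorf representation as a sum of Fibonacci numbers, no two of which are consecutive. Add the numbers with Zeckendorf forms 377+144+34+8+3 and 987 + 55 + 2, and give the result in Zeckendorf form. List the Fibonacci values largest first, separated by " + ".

1597 + 13

The two numbers are 566 and 1044, so their sum is 1610.
Repeatedly subtract the largest Fibonacci number that fits:
1610: greatest Fibonacci not exceeding it is 1597, leaving 13
13: greatest Fibonacci not exceeding it is 13, leaving 0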